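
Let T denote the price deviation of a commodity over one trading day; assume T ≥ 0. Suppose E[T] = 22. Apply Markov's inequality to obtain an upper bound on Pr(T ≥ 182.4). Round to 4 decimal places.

Markov's inequality: for a non-negative random variable, Pr(T ≥ a) ≤ E[T]/a.
Here E[T] = 22 and a = 182.4, so the bound is 22/182.4 = 0.1206.

0.1206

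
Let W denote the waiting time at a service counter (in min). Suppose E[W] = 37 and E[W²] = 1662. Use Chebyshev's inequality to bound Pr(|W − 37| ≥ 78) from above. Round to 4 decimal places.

0.0482

Var(W) = E[W²] − (E[W])² = 1662 − 1369 = 293.
Chebyshev's inequality: Pr(|W − μ| ≥ t) ≤ Var(W)/t² = 293/6084 = 0.0482.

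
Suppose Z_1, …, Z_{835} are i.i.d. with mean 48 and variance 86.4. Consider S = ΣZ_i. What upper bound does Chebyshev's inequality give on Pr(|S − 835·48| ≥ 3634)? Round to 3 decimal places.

Var(S) = n·Var(Z_i) = 835·86.4 = 72144.
Chebyshev: Pr(|S − 835·48| ≥ 3634) ≤ Var(S)/3634² = 72144/13205956 = 0.0055.

0.005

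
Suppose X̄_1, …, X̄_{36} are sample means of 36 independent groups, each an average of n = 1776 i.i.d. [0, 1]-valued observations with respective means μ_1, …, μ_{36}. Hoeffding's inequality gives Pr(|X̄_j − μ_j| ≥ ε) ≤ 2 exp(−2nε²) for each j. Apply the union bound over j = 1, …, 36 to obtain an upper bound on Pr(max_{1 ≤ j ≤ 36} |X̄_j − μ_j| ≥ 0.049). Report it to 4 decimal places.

0.0142

Per-experiment Hoeffding bound: 2·exp(−2·1776·0.049²) = 2·exp(−8.52835) = 0.00039556.
Union bound over 36 events: 36·0.00039556 = 0.01424.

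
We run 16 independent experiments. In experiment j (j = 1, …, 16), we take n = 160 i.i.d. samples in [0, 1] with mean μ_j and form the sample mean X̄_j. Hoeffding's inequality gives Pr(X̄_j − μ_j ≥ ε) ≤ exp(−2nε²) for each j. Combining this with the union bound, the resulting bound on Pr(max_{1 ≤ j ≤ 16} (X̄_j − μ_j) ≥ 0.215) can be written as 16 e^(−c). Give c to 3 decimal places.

Union bound over the 16 events: Pr(max_{1 ≤ j ≤ 16} (X̄_j − μ_j) ≥ 0.215) ≤ 16·exp(−2nε²) = 16 exp(−2·160·0.215²).
So c = 2·160·0.215² = 14.7920.

14.792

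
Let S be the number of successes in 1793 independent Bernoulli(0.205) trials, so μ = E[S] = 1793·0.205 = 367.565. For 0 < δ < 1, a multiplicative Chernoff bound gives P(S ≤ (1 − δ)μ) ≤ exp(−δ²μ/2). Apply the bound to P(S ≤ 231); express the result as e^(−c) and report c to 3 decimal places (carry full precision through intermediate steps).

25.370

Write 231 = (1 − δ)μ, so δ = 1 − 231/367.565 = 0.3715397…
Then the exponent is δ²μ/2 = (μ − 231)²/(2μ) = 25.369661.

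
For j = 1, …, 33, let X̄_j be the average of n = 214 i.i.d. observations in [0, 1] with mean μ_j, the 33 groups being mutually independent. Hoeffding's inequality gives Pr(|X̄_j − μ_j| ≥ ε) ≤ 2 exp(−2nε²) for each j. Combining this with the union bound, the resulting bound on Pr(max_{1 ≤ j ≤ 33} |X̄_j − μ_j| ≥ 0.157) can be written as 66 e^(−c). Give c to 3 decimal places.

10.550

Union bound over the 33 events: Pr(max_{1 ≤ j ≤ 33} |X̄_j − μ_j| ≥ 0.157) ≤ 33·2·exp(−2nε²) = 66 exp(−2·214·0.157²).
So c = 2·214·0.157² = 10.5498.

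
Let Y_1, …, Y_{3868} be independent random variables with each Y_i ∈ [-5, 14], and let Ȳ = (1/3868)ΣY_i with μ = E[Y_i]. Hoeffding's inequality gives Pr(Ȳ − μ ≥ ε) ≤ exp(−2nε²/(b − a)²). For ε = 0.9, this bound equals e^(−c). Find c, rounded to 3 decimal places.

c = 2nε²/(b − a)² = 2·3868·0.9² / 19² = 17.3578.

17.358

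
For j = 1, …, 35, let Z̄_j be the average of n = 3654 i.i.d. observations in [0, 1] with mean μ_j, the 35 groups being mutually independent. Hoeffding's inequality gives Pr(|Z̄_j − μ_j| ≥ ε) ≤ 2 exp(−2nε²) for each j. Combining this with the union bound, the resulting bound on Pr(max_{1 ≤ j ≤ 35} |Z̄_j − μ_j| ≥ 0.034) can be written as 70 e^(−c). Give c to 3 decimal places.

Union bound over the 35 events: Pr(max_{1 ≤ j ≤ 35} |Z̄_j − μ_j| ≥ 0.034) ≤ 35·2·exp(−2nε²) = 70 exp(−2·3654·0.034²).
So c = 2·3654·0.034² = 8.4480.

8.448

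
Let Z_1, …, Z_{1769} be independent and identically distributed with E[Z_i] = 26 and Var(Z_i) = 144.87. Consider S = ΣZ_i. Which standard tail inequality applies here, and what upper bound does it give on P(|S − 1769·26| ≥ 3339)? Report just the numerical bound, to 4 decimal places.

With mean and variance of each term known, Chebyshev's inequality bounds the deviation of the sum (or sample mean).
Var(S) = n·Var(Z_i) = 1769·144.87 = 256275.03.
Chebyshev: P(|S − 1769·26| ≥ 3339) ≤ Var(S)/3339² = 256275.03/11148921 = 0.0230.

0.0230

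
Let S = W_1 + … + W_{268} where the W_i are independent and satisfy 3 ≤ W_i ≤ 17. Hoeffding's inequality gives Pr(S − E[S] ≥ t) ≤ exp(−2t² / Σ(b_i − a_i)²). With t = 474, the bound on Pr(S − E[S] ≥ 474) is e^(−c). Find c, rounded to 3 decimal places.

8.555

Σ(b_i − a_i)² = 268·(14)² = 52528.
c = 2t²/52528 = 2·474²/52528 = 8.5545.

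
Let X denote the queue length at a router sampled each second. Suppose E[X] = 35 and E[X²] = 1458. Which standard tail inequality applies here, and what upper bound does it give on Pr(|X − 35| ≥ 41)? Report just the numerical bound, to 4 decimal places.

The first two moments determine the variance, so Chebyshev's inequality is the sharpest standard bound available.
Var(X) = E[X²] − (E[X])² = 1458 − 1225 = 233.
Chebyshev's inequality: Pr(|X − μ| ≥ t) ≤ Var(X)/t² = 233/1681 = 0.1386.

0.1386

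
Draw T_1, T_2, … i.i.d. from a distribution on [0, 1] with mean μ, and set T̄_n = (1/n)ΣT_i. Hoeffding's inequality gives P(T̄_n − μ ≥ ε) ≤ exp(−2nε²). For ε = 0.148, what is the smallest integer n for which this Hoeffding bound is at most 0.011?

103

Require exp(−2nε²) ≤ 0.011, i.e. 2nε² ≥ ln(1/0.011) = 4.509860.
So n ≥ 4.509860 / (2·0.148²) = 102.946.
The smallest integer n is 103.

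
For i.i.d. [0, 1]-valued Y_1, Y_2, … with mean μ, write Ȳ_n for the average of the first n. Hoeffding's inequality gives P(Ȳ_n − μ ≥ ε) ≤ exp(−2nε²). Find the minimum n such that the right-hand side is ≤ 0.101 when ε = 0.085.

159

Require exp(−2nε²) ≤ 0.101, i.e. 2nε² ≥ ln(1/0.101) = 2.292635.
So n ≥ 2.292635 / (2·0.085²) = 158.660.
The smallest integer n is 159.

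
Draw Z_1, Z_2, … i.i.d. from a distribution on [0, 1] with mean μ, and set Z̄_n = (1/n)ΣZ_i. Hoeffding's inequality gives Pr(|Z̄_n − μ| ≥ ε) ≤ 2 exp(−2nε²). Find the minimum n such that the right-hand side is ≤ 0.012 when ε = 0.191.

Require 2·exp(−2nε²) ≤ 0.012, i.e. 2nε² ≥ ln(2/0.012) = 5.115996.
So n ≥ 5.115996 / (2·0.191²) = 70.119.
The smallest integer n is 71.

71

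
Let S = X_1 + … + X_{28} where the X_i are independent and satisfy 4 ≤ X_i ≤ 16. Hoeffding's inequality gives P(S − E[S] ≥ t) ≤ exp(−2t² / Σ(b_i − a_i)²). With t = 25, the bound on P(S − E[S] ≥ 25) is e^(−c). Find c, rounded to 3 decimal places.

Σ(b_i − a_i)² = 28·(12)² = 4032.
c = 2t²/4032 = 2·25²/4032 = 0.3100.

0.310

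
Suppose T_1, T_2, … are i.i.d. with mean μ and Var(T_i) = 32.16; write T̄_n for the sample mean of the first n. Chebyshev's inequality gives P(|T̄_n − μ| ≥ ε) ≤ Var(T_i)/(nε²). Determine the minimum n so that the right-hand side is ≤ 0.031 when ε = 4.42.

54

Require 32.16/(n·4.42²) ≤ 0.031, i.e. n ≥ 32.16/(0.031·4.42²) = 53.102.
The smallest integer n is 54.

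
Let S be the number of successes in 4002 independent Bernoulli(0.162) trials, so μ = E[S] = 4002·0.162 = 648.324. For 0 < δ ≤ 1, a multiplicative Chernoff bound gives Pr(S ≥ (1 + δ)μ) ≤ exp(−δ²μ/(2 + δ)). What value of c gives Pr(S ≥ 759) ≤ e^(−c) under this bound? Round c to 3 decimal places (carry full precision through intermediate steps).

Write 759 = (1 + δ)μ, so δ = 759/648.324 − 1 = 0.1707109…
Then the exponent is δ²μ/(2 + δ) = (759 − μ)² / (μ·(2 + δ)) = 8.703878.

8.704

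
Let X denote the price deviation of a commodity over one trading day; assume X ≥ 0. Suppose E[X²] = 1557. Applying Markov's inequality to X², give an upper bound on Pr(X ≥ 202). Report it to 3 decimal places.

Since X ≥ 0, the event {X ≥ 202} is the same as {X² ≥ 40804}.
Markov's inequality applied to X² gives Pr(X² ≥ 40804) ≤ E[X²]/40804 = 1557/40804 = 0.0382.

0.038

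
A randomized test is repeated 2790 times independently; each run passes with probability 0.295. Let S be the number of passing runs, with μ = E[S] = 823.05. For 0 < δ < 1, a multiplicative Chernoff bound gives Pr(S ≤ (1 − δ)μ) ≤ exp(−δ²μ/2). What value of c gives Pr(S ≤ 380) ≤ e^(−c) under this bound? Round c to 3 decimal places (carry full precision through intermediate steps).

Write 380 = (1 − δ)μ, so δ = 1 − 380/823.05 = 0.5383027…
Then the exponent is δ²μ/2 = (μ − 380)²/(2μ) = 119.247496.

119.247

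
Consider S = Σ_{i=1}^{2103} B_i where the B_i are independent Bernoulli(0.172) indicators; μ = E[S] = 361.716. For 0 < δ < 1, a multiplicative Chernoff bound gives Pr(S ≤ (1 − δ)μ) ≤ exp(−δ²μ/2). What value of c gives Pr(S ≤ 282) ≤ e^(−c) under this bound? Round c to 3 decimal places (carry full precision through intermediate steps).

Write 282 = (1 − δ)μ, so δ = 1 − 282/361.716 = 0.2203828…
Then the exponent is δ²μ/2 = (μ − 282)²/(2μ) = 8.784019.

8.784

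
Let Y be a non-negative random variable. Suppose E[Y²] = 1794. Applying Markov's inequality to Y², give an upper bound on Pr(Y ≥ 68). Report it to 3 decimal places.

Since Y ≥ 0, the event {Y ≥ 68} is the same as {Y² ≥ 4624}.
Markov's inequality applied to Y² gives Pr(Y² ≥ 4624) ≤ E[Y²]/4624 = 1794/4624 = 0.3880.

0.388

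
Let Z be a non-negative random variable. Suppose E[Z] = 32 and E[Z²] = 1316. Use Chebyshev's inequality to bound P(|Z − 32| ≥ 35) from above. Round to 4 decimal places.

0.2384

Var(Z) = E[Z²] − (E[Z])² = 1316 − 1024 = 292.
Chebyshev's inequality: P(|Z − μ| ≥ t) ≤ Var(Z)/t² = 292/1225 = 0.2384.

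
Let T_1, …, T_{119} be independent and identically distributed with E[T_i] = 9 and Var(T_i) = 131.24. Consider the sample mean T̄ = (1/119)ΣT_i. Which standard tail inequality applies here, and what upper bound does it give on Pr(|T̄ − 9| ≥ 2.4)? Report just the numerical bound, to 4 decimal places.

0.1915

With mean and variance of each term known, Chebyshev's inequality bounds the deviation of the sum (or sample mean).
Var(T̄) = Var(T_i)/n = 131.24/119 = 1.1029.
Chebyshev: Pr(|T̄ − 9| ≥ 2.4) ≤ Var(T̄)/(2.4)² = 131.24/(119·2.4²) = 0.1915.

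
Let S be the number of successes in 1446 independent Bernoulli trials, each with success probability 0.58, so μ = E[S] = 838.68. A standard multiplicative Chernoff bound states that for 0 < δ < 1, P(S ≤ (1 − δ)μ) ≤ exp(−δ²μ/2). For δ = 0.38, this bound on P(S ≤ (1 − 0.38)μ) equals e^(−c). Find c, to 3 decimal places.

c = δ²μ/2 = 0.38²·838.68/2 = 60.5527.

60.553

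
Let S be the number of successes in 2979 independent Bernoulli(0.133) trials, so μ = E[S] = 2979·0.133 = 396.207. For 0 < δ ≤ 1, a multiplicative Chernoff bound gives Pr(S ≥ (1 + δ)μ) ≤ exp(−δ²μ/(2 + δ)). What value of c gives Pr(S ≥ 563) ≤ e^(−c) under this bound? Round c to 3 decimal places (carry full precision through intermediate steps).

Write 563 = (1 + δ)μ, so δ = 563/396.207 − 1 = 0.4209744…
Then the exponent is δ²μ/(2 + δ) = (563 − μ)² / (μ·(2 + δ)) = 29.003025.

29.003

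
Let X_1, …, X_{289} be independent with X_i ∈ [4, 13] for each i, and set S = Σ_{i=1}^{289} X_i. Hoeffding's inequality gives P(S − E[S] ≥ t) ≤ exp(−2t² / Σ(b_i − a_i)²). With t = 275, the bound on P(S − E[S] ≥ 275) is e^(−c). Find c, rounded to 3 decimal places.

Σ(b_i − a_i)² = 289·(9)² = 23409.
c = 2t²/23409 = 2·275²/23409 = 6.4612.

6.461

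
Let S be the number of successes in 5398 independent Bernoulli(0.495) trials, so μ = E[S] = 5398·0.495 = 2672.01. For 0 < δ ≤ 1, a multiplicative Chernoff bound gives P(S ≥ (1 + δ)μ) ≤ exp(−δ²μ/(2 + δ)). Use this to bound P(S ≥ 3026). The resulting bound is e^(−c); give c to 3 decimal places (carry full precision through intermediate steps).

21.992

Write 3026 = (1 + δ)μ, so δ = 3026/2672.01 − 1 = 0.1324808…
Then the exponent is δ²μ/(2 + δ) = (3026 − μ)² / (μ·(2 + δ)) = 21.991699.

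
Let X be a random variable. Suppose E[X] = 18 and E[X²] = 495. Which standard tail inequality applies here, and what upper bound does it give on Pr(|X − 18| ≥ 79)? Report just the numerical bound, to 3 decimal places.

The first two moments determine the variance, so Chebyshev's inequality is the sharpest standard bound available.
Var(X) = E[X²] − (E[X])² = 495 − 324 = 171.
Chebyshev's inequality: Pr(|X − μ| ≥ t) ≤ Var(X)/t² = 171/6241 = 0.0274.

0.027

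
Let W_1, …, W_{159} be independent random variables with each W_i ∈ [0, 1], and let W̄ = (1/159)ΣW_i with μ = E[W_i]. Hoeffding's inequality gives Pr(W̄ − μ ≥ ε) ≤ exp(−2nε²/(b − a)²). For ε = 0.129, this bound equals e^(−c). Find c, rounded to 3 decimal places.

c = 2nε²/(b − a)² = 2·159·0.129² / 1² = 5.2918.

5.292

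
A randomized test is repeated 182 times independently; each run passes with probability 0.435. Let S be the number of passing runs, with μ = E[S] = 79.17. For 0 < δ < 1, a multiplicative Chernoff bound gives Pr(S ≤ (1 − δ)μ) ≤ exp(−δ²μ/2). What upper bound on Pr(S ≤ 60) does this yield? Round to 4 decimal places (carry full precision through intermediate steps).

Write 60 = (1 − δ)μ, so δ = 1 − 60/79.17 = 0.2421372…
Then the exponent is δ²μ/2 = (μ − 60)²/(2μ) = 2.320885.
Bound = exp(−2.320885) = 0.09819.

0.0982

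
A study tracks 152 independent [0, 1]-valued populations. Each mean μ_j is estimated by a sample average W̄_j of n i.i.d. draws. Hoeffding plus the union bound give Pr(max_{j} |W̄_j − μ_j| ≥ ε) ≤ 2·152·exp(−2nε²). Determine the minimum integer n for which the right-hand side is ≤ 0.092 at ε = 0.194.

108

Need 2·152·exp(−2nε²) ≤ 0.092, i.e. exp(−2nε²) ≤ 0.092/304.
So 2nε² ≥ ln(304/0.092) = 8.102994.
Hence n ≥ 8.102994/(2·0.194²) = 107.650.
The smallest integer n is 108.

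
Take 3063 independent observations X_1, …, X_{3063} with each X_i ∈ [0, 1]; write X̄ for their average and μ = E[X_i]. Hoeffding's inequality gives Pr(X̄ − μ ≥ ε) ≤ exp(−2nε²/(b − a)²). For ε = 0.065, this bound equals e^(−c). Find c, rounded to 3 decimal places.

25.882

c = 2nε²/(b − a)² = 2·3063·0.065² / 1² = 25.8823.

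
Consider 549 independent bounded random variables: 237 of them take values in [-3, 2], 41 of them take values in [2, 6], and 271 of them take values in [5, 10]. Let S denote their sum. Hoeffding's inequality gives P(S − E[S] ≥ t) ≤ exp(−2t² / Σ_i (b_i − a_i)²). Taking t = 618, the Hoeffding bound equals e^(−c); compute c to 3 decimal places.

57.191

Σ(b_i − a_i)² = 237·5² + 41·4² + 271·5² = 13356.
c = 2t² / 13356 = 2·618² / 13356 = 57.1914.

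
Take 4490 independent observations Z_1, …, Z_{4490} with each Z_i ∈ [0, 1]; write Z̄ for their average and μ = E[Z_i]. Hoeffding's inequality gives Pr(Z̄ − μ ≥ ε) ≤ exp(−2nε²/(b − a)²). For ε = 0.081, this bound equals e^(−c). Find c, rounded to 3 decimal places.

c = 2nε²/(b − a)² = 2·4490·0.081² / 1² = 58.9178.

58.918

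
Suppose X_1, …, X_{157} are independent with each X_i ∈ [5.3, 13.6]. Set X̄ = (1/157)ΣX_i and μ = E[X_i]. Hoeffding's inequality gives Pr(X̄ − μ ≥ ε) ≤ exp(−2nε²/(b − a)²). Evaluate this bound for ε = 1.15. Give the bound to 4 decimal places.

Exponent: 2nε²/(b − a)² = 2·157·1.15² / 8.3² = 6.02794.
Bound = exp(−6.02794) = 0.00241.

0.0024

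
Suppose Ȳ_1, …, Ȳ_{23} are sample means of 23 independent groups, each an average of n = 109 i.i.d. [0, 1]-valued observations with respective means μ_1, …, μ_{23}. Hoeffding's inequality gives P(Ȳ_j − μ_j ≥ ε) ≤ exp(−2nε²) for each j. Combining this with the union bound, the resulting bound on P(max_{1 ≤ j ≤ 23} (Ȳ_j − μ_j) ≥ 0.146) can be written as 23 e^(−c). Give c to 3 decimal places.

4.647

Union bound over the 23 events: P(max_{1 ≤ j ≤ 23} (Ȳ_j − μ_j) ≥ 0.146) ≤ 23·exp(−2nε²) = 23 exp(−2·109·0.146²).
So c = 2·109·0.146² = 4.6469.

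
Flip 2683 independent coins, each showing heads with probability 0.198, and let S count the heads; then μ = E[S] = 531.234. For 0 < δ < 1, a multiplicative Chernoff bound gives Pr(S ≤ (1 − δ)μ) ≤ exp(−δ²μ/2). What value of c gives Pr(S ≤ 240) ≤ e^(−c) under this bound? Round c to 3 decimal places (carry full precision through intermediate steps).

79.830

Write 240 = (1 − δ)μ, so δ = 1 − 240/531.234 = 0.5482217…
Then the exponent is δ²μ/2 = (μ − 240)²/(2μ) = 79.830397.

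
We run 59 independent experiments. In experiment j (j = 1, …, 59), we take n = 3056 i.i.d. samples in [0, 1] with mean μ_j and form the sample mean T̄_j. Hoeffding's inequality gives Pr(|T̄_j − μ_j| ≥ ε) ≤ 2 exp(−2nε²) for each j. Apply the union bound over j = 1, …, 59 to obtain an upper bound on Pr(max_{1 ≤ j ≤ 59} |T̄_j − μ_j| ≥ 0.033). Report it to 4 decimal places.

0.1518

Per-experiment Hoeffding bound: 2·exp(−2·3056·0.033²) = 2·exp(−6.65597) = 0.0025726.
Union bound over 59 events: 59·0.0025726 = 0.15179.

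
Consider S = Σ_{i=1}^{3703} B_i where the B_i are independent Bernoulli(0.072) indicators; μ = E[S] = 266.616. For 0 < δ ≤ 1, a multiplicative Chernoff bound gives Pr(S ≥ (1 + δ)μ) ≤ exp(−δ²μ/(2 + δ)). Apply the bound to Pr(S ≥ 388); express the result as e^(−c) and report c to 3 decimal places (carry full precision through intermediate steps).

22.508

Write 388 = (1 + δ)μ, so δ = 388/266.616 − 1 = 0.4552765…
Then the exponent is δ²μ/(2 + δ) = (388 − μ)² / (μ·(2 + δ)) = 22.507967.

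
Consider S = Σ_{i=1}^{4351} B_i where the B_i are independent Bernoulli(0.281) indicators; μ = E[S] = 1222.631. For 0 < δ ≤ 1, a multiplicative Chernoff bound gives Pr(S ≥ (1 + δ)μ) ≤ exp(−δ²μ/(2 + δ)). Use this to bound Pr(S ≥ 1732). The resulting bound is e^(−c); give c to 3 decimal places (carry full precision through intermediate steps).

Write 1732 = (1 + δ)μ, so δ = 1732/1222.631 − 1 = 0.4166171…
Then the exponent is δ²μ/(2 + δ) = (1732 − μ)² / (μ·(2 + δ)) = 87.813598.

87.814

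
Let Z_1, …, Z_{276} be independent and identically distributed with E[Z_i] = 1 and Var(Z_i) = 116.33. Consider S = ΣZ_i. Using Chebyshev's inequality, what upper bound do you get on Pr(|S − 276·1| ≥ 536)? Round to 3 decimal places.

Var(S) = n·Var(Z_i) = 276·116.33 = 32107.08.
Chebyshev: Pr(|S − 276·1| ≥ 536) ≤ Var(S)/536² = 32107.08/287296 = 0.1118.

0.112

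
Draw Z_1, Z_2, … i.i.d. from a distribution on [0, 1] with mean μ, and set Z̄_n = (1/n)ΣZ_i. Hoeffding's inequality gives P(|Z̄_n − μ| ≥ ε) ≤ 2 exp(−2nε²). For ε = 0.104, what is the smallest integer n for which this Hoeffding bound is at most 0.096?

Require 2·exp(−2nε²) ≤ 0.096, i.e. 2nε² ≥ ln(2/0.096) = 3.036554.
So n ≥ 3.036554 / (2·0.104²) = 140.373.
The smallest integer n is 141.

141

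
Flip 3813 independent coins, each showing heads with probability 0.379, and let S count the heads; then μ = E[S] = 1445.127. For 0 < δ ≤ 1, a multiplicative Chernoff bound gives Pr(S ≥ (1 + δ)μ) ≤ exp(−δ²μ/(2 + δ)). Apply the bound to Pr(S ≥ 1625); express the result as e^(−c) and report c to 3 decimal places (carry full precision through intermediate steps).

Write 1625 = (1 + δ)μ, so δ = 1625/1445.127 − 1 = 0.1244686…
Then the exponent is δ²μ/(2 + δ) = (1625 − μ)² / (μ·(2 + δ)) = 10.538423.

10.538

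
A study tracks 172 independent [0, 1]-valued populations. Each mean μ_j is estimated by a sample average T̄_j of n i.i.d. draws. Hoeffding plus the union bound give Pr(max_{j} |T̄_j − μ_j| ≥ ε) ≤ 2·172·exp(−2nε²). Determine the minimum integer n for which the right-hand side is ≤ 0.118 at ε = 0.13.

Need 2·172·exp(−2nε²) ≤ 0.118, i.e. exp(−2nε²) ≤ 0.118/344.
So 2nε² ≥ ln(344/0.118) = 7.977712.
Hence n ≥ 7.977712/(2·0.13²) = 236.027.
The smallest integer n is 237.

237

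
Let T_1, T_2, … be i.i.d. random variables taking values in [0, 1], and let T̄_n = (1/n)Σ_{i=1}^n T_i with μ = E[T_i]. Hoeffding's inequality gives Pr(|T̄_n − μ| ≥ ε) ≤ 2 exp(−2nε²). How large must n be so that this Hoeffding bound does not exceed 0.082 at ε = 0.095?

Require 2·exp(−2nε²) ≤ 0.082, i.e. 2nε² ≥ ln(2/0.082) = 3.194183.
So n ≥ 3.194183 / (2·0.095²) = 176.963.
The smallest integer n is 177.

177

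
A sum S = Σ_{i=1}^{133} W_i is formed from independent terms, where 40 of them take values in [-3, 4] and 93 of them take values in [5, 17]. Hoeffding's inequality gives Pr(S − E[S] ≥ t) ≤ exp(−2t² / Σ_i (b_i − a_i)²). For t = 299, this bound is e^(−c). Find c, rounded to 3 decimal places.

Σ(b_i − a_i)² = 40·7² + 93·12² = 15352.
c = 2t² / 15352 = 2·299² / 15352 = 11.6468.

11.647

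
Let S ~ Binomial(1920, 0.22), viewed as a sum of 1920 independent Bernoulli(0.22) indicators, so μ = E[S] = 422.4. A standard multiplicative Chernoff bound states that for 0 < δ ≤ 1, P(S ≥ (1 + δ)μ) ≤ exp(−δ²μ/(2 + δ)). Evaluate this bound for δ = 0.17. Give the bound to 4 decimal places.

Exponent = δ²μ/(2 + δ) = 0.17²·422.4/2.17 = 5.6255.
Bound = exp(−5.6255) = 0.00360.

0.0036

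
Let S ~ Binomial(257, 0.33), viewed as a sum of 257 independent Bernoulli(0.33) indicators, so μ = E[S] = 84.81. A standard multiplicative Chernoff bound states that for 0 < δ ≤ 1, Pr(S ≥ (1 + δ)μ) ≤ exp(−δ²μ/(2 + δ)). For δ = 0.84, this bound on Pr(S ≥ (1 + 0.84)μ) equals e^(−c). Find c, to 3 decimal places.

c = δ²μ/(2 + δ) = 0.84²·84.81/(2 + 0.84) = 21.0711.

21.071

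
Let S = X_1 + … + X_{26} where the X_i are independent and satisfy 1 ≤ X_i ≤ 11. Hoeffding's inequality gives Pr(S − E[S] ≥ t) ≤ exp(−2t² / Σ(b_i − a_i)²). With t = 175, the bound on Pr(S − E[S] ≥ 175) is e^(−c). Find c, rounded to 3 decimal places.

Σ(b_i − a_i)² = 26·(10)² = 2600.
c = 2t²/2600 = 2·175²/2600 = 23.5577.

23.558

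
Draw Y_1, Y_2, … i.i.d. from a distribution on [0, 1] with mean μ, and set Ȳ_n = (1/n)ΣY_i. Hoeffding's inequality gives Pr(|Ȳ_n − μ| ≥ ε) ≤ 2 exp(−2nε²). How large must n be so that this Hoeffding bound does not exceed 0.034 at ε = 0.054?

699

Require 2·exp(−2nε²) ≤ 0.034, i.e. 2nε² ≥ ln(2/0.034) = 4.074542.
So n ≥ 4.074542 / (2·0.054²) = 698.653.
The smallest integer n is 699.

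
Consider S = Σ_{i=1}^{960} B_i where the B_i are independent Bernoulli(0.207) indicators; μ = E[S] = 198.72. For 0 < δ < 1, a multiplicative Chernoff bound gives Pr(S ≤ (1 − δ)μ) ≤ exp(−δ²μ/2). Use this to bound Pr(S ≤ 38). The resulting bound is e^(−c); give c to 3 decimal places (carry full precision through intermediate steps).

64.993

Write 38 = (1 − δ)μ, so δ = 1 − 38/198.72 = 0.8087762…
Then the exponent is δ²μ/2 = (μ − 38)²/(2μ) = 64.993253.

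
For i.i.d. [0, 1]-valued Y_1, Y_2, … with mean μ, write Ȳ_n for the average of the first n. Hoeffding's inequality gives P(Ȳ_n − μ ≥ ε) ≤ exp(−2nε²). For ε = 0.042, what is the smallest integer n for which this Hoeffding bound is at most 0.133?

572

Require exp(−2nε²) ≤ 0.133, i.e. 2nε² ≥ ln(1/0.133) = 2.017406.
So n ≥ 2.017406 / (2·0.042²) = 571.827.
The smallest integer n is 572.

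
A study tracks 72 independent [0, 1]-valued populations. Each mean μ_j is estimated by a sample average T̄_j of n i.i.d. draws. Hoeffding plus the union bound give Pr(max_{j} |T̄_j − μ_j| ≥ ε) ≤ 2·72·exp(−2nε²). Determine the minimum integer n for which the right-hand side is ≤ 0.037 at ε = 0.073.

Need 2·72·exp(−2nε²) ≤ 0.037, i.e. exp(−2nε²) ≤ 0.037/144.
So 2nε² ≥ ln(144/0.037) = 8.266651.
Hence n ≥ 8.266651/(2·0.073²) = 775.629.
The smallest integer n is 776.

776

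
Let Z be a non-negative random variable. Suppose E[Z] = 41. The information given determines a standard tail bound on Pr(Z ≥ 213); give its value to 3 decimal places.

Only the mean of a non-negative variable is known, so Markov's inequality is the applicable tail bound.
Markov's inequality: for a non-negative random variable, Pr(Z ≥ a) ≤ E[Z]/a.
Here E[Z] = 41 and a = 213, so the bound is 41/213 = 0.1925.

0.192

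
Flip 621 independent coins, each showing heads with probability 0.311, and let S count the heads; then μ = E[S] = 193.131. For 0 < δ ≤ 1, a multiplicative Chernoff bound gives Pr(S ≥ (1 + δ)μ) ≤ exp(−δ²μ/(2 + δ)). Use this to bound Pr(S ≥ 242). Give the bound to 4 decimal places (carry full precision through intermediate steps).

Write 242 = (1 + δ)μ, so δ = 242/193.131 − 1 = 0.2530355…
Then the exponent is δ²μ/(2 + δ) = (242 − μ)² / (μ·(2 + δ)) = 5.488414.
Bound = exp(−5.488414) = 0.00413.

0.0041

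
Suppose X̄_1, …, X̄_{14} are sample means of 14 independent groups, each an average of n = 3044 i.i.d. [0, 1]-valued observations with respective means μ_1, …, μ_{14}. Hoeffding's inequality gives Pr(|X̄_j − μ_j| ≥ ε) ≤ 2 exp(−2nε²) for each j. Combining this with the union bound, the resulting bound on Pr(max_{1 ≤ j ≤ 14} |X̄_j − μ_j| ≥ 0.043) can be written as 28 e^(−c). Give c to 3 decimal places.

11.257

Union bound over the 14 events: Pr(max_{1 ≤ j ≤ 14} |X̄_j − μ_j| ≥ 0.043) ≤ 14·2·exp(−2nε²) = 28 exp(−2·3044·0.043²).
So c = 2·3044·0.043² = 11.2567.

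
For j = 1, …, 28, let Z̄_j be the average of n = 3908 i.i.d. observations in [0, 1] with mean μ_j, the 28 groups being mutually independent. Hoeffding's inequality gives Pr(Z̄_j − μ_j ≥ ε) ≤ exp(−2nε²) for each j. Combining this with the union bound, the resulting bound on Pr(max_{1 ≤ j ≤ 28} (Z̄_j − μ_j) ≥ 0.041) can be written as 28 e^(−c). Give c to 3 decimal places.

13.139

Union bound over the 28 events: Pr(max_{1 ≤ j ≤ 28} (Z̄_j − μ_j) ≥ 0.041) ≤ 28·exp(−2nε²) = 28 exp(−2·3908·0.041²).
So c = 2·3908·0.041² = 13.1387.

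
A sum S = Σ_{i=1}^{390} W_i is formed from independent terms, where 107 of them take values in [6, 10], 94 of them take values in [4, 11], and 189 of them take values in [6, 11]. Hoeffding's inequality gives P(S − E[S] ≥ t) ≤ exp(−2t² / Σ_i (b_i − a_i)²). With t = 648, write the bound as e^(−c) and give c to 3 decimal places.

Σ(b_i − a_i)² = 107·4² + 94·7² + 189·5² = 11043.
c = 2t² / 11043 = 2·648² / 11043 = 76.0489.

76.049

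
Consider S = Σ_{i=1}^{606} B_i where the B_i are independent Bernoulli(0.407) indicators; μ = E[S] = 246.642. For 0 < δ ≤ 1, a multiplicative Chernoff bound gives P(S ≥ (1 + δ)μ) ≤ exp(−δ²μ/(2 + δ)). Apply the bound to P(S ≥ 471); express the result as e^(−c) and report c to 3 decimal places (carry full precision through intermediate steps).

Write 471 = (1 + δ)μ, so δ = 471/246.642 − 1 = 0.9096504…
Then the exponent is δ²μ/(2 + δ) = (471 − μ)² / (μ·(2 + δ)) = 70.141536.

70.142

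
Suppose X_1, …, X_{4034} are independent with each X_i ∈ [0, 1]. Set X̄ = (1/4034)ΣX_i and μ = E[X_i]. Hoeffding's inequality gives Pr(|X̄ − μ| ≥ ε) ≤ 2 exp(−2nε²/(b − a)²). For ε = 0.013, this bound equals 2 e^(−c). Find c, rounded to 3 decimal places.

c = 2nε²/(b − a)² = 2·4034·0.013² / 1² = 1.3635.

1.363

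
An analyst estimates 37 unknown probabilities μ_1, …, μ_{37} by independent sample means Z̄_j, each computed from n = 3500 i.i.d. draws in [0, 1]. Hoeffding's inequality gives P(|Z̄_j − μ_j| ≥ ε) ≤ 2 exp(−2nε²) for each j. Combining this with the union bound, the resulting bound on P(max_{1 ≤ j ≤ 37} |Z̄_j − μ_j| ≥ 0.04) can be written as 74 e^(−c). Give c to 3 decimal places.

11.200

Union bound over the 37 events: P(max_{1 ≤ j ≤ 37} |Z̄_j − μ_j| ≥ 0.04) ≤ 37·2·exp(−2nε²) = 74 exp(−2·3500·0.04²).
So c = 2·3500·0.04² = 11.2000.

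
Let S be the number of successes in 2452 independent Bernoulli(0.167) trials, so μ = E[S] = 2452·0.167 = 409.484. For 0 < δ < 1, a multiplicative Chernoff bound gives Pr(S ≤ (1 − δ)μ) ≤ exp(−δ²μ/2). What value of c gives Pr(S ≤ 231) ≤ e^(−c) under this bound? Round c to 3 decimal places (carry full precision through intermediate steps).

38.898

Write 231 = (1 − δ)μ, so δ = 1 − 231/409.484 = 0.4358754…
Then the exponent is δ²μ/2 = (μ − 231)²/(2μ) = 38.898392.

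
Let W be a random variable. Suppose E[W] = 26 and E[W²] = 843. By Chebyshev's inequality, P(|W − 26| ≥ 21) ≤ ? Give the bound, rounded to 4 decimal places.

0.3787

Var(W) = E[W²] − (E[W])² = 843 − 676 = 167.
Chebyshev's inequality: P(|W − μ| ≥ t) ≤ Var(W)/t² = 167/441 = 0.3787.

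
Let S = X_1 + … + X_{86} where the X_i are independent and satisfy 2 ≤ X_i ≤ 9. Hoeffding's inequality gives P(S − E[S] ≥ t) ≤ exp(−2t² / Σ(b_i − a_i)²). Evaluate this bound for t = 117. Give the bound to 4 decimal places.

Σ(b_i − a_i)² = 86·(7)² = 4214.
Exponent = 2·117²/4214 = 6.4969.
Bound = exp(−6.4969) = 0.00151.

0.0015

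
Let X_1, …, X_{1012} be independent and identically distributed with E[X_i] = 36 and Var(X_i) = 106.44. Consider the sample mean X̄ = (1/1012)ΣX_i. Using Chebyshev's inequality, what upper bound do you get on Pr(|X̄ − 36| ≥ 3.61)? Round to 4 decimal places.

0.0081

Var(X̄) = Var(X_i)/n = 106.44/1012 = 0.10518.
Chebyshev: Pr(|X̄ − 36| ≥ 3.61) ≤ Var(X̄)/(3.61)² = 106.44/(1012·3.61²) = 0.0081.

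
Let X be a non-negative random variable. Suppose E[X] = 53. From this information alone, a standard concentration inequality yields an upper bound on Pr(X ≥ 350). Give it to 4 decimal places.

Only the mean of a non-negative variable is known, so Markov's inequality is the applicable tail bound.
Markov's inequality: for a non-negative random variable, Pr(X ≥ a) ≤ E[X]/a.
Here E[X] = 53 and a = 350, so the bound is 53/350 = 0.1514.

0.1514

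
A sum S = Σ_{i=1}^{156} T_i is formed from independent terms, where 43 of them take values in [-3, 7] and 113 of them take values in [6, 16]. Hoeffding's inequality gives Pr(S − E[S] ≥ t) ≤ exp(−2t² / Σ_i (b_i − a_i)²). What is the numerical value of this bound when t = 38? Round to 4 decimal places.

0.8310

Σ(b_i − a_i)² = 43·10² + 113·10² = 15600.
Exponent = 2·38² / 15600 = 0.18513.
Bound = exp(−0.18513) = 0.83100.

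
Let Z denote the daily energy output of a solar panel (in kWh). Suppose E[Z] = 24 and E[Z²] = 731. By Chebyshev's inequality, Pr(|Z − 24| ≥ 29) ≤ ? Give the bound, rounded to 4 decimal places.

Var(Z) = E[Z²] − (E[Z])² = 731 − 576 = 155.
Chebyshev's inequality: Pr(|Z − μ| ≥ t) ≤ Var(Z)/t² = 155/841 = 0.1843.

0.1843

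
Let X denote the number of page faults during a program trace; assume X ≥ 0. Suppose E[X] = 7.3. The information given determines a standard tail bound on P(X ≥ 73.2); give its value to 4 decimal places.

Only the mean of a non-negative variable is known, so Markov's inequality is the applicable tail bound.
Markov's inequality: for a non-negative random variable, P(X ≥ a) ≤ E[X]/a.
Here E[X] = 7.3 and a = 73.2, so the bound is 7.3/73.2 = 0.0997.

0.0997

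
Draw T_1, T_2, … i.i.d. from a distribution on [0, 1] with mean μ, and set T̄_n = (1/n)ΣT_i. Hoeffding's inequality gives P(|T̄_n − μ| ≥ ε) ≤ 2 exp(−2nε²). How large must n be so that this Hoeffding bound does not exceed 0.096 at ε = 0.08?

238

Require 2·exp(−2nε²) ≤ 0.096, i.e. 2nε² ≥ ln(2/0.096) = 3.036554.
So n ≥ 3.036554 / (2·0.08²) = 237.231.
The smallest integer n is 238.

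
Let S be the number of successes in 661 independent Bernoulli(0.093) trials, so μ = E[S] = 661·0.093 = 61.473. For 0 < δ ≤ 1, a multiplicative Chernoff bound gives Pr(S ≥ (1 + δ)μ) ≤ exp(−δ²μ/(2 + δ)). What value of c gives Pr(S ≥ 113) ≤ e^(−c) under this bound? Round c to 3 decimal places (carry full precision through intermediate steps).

15.217

Write 113 = (1 + δ)μ, so δ = 113/61.473 − 1 = 0.8382054…
Then the exponent is δ²μ/(2 + δ) = (113 − μ)² / (μ·(2 + δ)) = 15.217436.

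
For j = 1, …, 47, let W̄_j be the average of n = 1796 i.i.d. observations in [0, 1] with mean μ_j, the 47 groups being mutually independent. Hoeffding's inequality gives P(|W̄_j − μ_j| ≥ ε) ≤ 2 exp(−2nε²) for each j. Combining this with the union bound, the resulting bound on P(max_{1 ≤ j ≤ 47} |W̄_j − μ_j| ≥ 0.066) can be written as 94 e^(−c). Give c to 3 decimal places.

Union bound over the 47 events: P(max_{1 ≤ j ≤ 47} |W̄_j − μ_j| ≥ 0.066) ≤ 47·2·exp(−2nε²) = 94 exp(−2·1796·0.066²).
So c = 2·1796·0.066² = 15.6468.

15.647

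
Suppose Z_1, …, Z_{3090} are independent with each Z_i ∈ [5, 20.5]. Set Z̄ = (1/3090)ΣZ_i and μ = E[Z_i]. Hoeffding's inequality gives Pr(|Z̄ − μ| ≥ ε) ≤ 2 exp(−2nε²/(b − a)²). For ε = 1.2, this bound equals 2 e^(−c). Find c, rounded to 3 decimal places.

c = 2nε²/(b − a)² = 2·3090·1.2² / 15.5² = 37.0414.

37.041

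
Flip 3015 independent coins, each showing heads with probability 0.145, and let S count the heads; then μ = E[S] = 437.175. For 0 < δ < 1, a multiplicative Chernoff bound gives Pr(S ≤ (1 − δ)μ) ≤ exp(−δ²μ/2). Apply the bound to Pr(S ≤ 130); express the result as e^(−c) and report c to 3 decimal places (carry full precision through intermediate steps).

107.916

Write 130 = (1 − δ)μ, so δ = 1 − 130/437.175 = 0.7026362…
Then the exponent is δ²μ/2 = (μ − 130)²/(2μ) = 107.916144.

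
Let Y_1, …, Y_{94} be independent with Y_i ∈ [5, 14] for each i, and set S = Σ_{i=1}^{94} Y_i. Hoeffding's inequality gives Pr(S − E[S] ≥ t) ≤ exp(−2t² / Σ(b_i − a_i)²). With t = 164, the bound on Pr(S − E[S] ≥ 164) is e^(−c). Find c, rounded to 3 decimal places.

7.065

Σ(b_i − a_i)² = 94·(9)² = 7614.
c = 2t²/7614 = 2·164²/7614 = 7.0649.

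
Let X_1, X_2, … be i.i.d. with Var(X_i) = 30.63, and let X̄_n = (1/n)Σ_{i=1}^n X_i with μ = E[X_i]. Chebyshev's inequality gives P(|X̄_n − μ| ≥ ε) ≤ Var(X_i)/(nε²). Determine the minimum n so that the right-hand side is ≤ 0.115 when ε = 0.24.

4625

Require 30.63/(n·0.24²) ≤ 0.115, i.e. n ≥ 30.63/(0.115·0.24²) = 4624.094.
The smallest integer n is 4625.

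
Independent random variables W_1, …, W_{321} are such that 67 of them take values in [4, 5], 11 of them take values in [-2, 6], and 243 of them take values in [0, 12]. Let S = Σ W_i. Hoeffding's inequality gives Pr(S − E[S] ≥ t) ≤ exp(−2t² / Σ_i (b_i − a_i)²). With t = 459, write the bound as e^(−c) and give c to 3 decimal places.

11.782

Σ(b_i − a_i)² = 67·1² + 11·8² + 243·12² = 35763.
c = 2t² / 35763 = 2·459² / 35763 = 11.7821.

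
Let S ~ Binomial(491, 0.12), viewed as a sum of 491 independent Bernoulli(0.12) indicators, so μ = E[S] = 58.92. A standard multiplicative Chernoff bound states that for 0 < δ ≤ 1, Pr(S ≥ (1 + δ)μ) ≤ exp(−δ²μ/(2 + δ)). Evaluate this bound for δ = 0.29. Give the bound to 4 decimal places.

0.1149

Exponent = δ²μ/(2 + δ) = 0.29²·58.92/2.29 = 2.1638.
Bound = exp(−2.1638) = 0.11488.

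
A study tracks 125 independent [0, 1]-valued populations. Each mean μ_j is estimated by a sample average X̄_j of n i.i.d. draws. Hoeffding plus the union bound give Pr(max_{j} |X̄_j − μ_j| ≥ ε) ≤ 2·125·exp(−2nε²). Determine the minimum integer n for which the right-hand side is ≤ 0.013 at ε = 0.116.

Need 2·125·exp(−2nε²) ≤ 0.013, i.e. exp(−2nε²) ≤ 0.013/250.
So 2nε² ≥ ln(250/0.013) = 9.864267.
Hence n ≥ 9.864267/(2·0.116²) = 366.538.
The smallest integer n is 367.

367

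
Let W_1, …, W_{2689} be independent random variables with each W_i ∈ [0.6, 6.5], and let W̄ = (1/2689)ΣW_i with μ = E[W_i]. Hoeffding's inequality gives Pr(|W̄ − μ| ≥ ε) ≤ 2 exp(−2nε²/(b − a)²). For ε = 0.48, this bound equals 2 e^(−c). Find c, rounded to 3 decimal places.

35.596

c = 2nε²/(b − a)² = 2·2689·0.48² / 5.9² = 35.5958.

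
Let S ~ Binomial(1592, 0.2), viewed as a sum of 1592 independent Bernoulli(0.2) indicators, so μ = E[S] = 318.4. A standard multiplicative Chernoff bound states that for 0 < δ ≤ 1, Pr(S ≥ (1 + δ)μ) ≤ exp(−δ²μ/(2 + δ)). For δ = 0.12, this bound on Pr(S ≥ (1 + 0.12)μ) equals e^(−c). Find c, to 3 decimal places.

c = δ²μ/(2 + δ) = 0.12²·318.4/(2 + 0.12) = 2.1627.

2.163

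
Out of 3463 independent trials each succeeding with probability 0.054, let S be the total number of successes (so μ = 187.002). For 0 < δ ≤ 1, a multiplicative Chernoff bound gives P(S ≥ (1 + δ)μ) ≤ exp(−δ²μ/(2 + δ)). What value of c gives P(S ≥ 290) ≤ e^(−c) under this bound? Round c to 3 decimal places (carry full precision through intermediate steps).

22.240

Write 290 = (1 + δ)μ, so δ = 290/187.002 − 1 = 0.5507856…
Then the exponent is δ²μ/(2 + δ) = (290 − μ)² / (μ·(2 + δ)) = 22.240133.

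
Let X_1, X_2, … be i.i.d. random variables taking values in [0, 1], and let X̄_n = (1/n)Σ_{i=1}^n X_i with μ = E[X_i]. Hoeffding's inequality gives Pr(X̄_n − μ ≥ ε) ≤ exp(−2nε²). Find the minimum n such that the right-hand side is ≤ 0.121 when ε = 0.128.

65

Require exp(−2nε²) ≤ 0.121, i.e. 2nε² ≥ ln(1/0.121) = 2.111965.
So n ≥ 2.111965 / (2·0.128²) = 64.452.
The smallest integer n is 65.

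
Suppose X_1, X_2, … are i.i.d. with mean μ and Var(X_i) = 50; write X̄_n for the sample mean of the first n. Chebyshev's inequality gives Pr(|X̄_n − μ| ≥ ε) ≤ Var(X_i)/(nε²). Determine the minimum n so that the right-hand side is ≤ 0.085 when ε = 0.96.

Require 50/(n·0.96²) ≤ 0.085, i.e. n ≥ 50/(0.085·0.96²) = 638.276.
The smallest integer n is 639.

639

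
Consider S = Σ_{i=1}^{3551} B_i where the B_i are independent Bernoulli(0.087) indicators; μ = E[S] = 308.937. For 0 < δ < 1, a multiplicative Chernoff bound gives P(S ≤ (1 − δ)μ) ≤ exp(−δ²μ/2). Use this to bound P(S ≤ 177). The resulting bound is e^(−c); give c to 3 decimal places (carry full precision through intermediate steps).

28.173

Write 177 = (1 − δ)μ, so δ = 1 − 177/308.937 = 0.4270677…
Then the exponent is δ²μ/2 = (μ − 177)²/(2μ) = 28.173013.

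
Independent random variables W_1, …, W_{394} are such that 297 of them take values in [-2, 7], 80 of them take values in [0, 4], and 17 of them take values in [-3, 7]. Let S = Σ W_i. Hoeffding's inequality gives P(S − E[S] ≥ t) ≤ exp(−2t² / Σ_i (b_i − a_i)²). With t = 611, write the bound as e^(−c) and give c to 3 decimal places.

Σ(b_i − a_i)² = 297·9² + 80·4² + 17·10² = 27037.
c = 2t² / 27037 = 2·611² / 27037 = 27.6156.

27.616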